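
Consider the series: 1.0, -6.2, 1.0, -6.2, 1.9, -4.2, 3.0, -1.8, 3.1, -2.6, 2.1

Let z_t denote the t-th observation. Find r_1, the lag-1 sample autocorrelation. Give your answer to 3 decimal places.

Mean z̄ = (1.0 − 6.2 + 1.0 − 6.2 + 1.9 − 4.2 + 3.0 − 1.8 + 3.1 − 2.6 + 2.1)/11 = -0.8091
Numerator Σ_{t=1}^{10}(z_t−z̄)(z_{t+1}−z̄) = -85.8237
Denominator Σ(z_t−z̄)² = 125.9491
r_1 = -85.8237 / 125.9491 = -0.681

-0.681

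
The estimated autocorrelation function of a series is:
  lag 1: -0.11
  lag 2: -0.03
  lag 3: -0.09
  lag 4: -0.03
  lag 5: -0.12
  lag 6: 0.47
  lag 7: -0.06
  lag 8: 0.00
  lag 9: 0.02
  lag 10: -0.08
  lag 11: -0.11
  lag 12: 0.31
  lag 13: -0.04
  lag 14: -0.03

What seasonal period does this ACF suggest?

The largest autocorrelation is r_6 = 0.47, with a weaker echo at lag 12 (0.31); the remaining lags stay at or below 0.02.
The dominant spike at lag 6 indicates a seasonal period of 6.

6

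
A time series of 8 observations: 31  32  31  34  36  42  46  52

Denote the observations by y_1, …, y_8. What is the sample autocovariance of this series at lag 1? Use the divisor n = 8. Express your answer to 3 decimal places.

32.000

Mean ȳ = (31 + 32 + 31 + 34 + 36 + 42 + 46 + 52)/8 = 38.0000
Deviations: -7.0000, -6.0000, -7.0000, -4.0000, -2.0000, 4.0000, 8.0000, 14.0000
Σ_{t=1}^{7}(y_t−ȳ)(y_{t+1}−ȳ) = 256.0000
γ_1 = 256.0000 / 8 = 32.000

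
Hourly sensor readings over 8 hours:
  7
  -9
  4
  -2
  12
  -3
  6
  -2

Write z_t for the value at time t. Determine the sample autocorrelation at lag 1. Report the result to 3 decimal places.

Mean z̄ = (7 − 9 + 4 − 2 + 12 − 3 + 6 − 2)/8 = 1.6250
Deviations from mean: 5.3750, -10.6250, 2.3750, -3.6250, 10.3750, -4.6250, 4.3750, -3.6250
Numerator Σ_{t=1}^{7}(z_t−z̄)(z_{t+1}−z̄) = -212.6406
Denominator Σ(z_t−z̄)² = 321.8750
r_1 = -212.6406 / 321.8750 = -0.661

-0.661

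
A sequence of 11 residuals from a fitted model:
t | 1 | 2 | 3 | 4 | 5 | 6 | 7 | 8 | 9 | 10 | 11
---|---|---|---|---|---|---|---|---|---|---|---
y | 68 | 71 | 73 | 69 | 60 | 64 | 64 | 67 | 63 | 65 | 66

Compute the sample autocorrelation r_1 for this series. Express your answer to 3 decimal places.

Mean ȳ = (68 + 71 + 73 + 69 + 60 + 64 + 64 + 67 + 63 + 65 + 66)/11 = 66.3636
Numerator Σ_{t=1}^{10}(y_t−ȳ)(y_{t+1}−ȳ) = 61.1405
Denominator Σ(y_t−ȳ)² = 140.5455
r_1 = 61.1405 / 140.5455 = 0.435

0.435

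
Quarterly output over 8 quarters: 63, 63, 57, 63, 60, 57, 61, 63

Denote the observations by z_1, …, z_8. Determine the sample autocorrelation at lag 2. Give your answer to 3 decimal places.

Mean z̄ = (63 + 63 + 57 + 63 + 60 + 57 + 61 + 63)/8 = 60.8750
Deviations from mean: 2.1250, 2.1250, -3.8750, 2.1250, -0.8750, -3.8750, 0.1250, 2.1250
Numerator Σ_{t=1}^{6}(z_t−z̄)(z_{t+2}−z̄) = -16.9063
Denominator Σ(z_t−z̄)² = 48.8750
r_2 = -16.9063 / 48.8750 = -0.346

-0.346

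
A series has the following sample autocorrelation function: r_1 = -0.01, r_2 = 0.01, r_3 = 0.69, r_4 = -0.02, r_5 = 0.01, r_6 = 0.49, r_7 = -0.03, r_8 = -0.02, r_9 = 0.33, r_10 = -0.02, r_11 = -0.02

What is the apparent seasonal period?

3

The largest autocorrelation is r_3 = 0.69, with weaker echoes at lags 6 (0.49) and 9 (0.33); the remaining lags stay at or below 0.01.
The dominant spike at lag 3 indicates a seasonal period of 3.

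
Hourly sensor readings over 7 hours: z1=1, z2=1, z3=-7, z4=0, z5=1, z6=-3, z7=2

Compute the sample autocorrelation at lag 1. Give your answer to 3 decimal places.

-0.346

Mean z̄ = (1 + 1 − 7 + 0 + 1 − 3 + 2)/7 = -0.7143
Σ(z_t−z̄)(z_{t+1}−z̄) = (2.9388) + (-10.7755) + (-4.4898) + (1.2245) + (-3.9184) + (-6.2041) = -21.2245
Denominator Σ(z_t−z̄)² = 61.4286
r_1 = -21.2245 / 61.4286 = -0.346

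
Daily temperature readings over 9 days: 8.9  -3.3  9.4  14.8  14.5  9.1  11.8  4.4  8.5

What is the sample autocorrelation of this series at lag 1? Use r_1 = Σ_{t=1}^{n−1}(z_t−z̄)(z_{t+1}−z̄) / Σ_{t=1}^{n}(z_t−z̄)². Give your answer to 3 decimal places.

0.082

Mean z̄ = (8.9 − 3.3 + 9.4 + 14.8 + 14.5 + 9.1 + 11.8 + 4.4 + 8.5)/9 = 8.6778
Numerator Σ_{t=1}^{8}(z_t−z̄)(z_{t+1}−z̄) = 19.9351
Denominator Σ(z_t−z̄)² = 243.6756
r_1 = 19.9351 / 243.6756 = 0.082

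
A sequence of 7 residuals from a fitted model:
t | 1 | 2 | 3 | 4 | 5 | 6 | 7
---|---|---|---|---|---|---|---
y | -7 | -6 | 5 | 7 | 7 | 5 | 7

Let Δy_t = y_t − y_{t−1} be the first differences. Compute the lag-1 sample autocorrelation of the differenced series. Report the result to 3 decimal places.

First differences Δy: 1, 11, 2, 0, -2, 2
Mean of differences = 2.3333
Numerator Σ(Δy_t−Δȳ)(Δy_{t+1}−Δȳ) = -2.1111
Denominator Σ(Δy_t−Δȳ)² = 101.3333
r_1(Δy) = -2.1111 / 101.3333 = -0.021

-0.021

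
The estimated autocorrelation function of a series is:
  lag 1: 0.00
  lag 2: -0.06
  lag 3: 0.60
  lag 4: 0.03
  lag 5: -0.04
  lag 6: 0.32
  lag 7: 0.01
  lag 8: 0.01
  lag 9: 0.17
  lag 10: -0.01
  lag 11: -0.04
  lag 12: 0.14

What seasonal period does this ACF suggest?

3

The largest autocorrelation is r_3 = 0.60, with weaker echoes at lags 6 (0.32) and 9 (0.17); the remaining lags stay at or below 0.14.
The dominant spike at lag 3 indicates a seasonal period of 3.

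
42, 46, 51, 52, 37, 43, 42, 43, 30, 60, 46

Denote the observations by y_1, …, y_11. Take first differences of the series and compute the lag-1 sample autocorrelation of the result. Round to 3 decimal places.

-0.584

First differences Δy: 4, 5, 1, -15, 6, -1, 1, -13, 30, -14
Mean of differences = 0.4000
Numerator Σ(Δy_t−Δȳ)(Δy_{t+1}−Δȳ) = -915.7600
Denominator Σ(Δy_t−Δȳ)² = 1568.4000
r_1(Δy) = -915.7600 / 1568.4000 = -0.584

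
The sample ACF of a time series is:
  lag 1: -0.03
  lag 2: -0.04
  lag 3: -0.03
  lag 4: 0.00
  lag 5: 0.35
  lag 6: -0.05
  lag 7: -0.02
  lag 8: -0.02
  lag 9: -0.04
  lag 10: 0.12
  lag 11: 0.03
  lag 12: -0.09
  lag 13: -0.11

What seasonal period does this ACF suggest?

5

The largest autocorrelation is r_5 = 0.35; the remaining lags stay at or below 0.12.
The dominant spike at lag 5 indicates a seasonal period of 5.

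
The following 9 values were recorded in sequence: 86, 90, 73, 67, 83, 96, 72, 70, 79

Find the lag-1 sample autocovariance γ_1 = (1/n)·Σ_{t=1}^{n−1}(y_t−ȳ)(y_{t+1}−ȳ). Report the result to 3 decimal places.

5.311

Mean ȳ = (86 + 90 + 73 + 67 + 83 + 96 + 72 + 70 + 79)/9 = 79.5556
Σ_{t=1}^{8}(y_t−ȳ)(y_{t+1}−ȳ) = 47.8025
γ_1 = 47.8025 / 9 = 5.311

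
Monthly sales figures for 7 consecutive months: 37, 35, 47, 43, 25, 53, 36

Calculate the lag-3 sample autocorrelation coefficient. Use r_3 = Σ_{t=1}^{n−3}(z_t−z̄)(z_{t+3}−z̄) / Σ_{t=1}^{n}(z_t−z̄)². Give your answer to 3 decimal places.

0.292

Mean z̄ = (37 + 35 + 47 + 43 + 25 + 53 + 36)/7 = 39.4286
Deviations from mean: -2.4286, -4.4286, 7.5714, 3.5714, -14.4286, 13.5714, -3.4286
Numerator Σ_{t=1}^{4}(z_t−z̄)(z_{t+3}−z̄) = 145.7347
Denominator Σ(z_t−z̄)² = 499.7143
r_3 = 145.7347 / 499.7143 = 0.292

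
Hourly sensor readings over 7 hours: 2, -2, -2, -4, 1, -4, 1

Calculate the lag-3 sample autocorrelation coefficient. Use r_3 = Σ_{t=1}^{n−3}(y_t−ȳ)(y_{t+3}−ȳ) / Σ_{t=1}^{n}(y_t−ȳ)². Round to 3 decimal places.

-0.393

Mean ȳ = (2 − 2 − 2 − 4 + 1 − 4 + 1)/7 = -1.1429
Deviations from mean: 3.1429, -0.8571, -0.8571, -2.8571, 2.1429, -2.8571, 2.1429
Σ(y_t−ȳ)(y_{t+3}−ȳ) = (-8.9796) + (-1.8367) + (2.4490) + (-6.1224) = -14.4898
Denominator Σ(y_t−ȳ)² = 36.8571
r_3 = -14.4898 / 36.8571 = -0.393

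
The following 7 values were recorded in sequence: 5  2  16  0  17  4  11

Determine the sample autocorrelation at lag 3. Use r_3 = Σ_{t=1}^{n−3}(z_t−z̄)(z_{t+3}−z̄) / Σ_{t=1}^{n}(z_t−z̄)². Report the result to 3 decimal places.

-0.313

Mean z̄ = (5 + 2 + 16 + 0 + 17 + 4 + 11)/7 = 7.8571
Deviations from mean: -2.8571, -5.8571, 8.1429, -7.8571, 9.1429, -3.8571, 3.1429
Numerator Σ_{t=1}^{4}(z_t−z̄)(z_{t+3}−z̄) = -87.2041
Denominator Σ(z_t−z̄)² = 278.8571
r_3 = -87.2041 / 278.8571 = -0.313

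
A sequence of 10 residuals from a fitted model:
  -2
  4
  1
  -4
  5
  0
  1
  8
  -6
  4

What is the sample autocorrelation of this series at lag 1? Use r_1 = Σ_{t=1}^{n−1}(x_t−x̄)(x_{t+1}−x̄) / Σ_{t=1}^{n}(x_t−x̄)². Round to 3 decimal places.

Mean x̄ = (-2 + 4 + 1 − 4 + 5 + 0 + 1 + 8 − 6 + 4)/10 = 1.1000
Numerator Σ_{t=1}^{9}(x_t−x̄)(x_{t+1}−x̄) = -103.1100
Denominator Σ(x_t−x̄)² = 166.9000
r_1 = -103.1100 / 166.9000 = -0.618

-0.618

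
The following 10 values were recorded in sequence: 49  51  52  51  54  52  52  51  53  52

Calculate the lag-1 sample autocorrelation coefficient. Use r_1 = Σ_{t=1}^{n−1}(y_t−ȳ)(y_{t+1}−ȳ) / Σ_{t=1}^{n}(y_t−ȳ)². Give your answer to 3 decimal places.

-0.006

Mean ȳ = (49 + 51 + 52 + 51 + 54 + 52 + 52 + 51 + 53 + 52)/10 = 51.7000
Numerator Σ_{t=1}^{9}(y_t−ȳ)(y_{t+1}−ȳ) = -0.0900
Denominator Σ(y_t−ȳ)² = 16.1000
r_1 = -0.0900 / 16.1000 = -0.006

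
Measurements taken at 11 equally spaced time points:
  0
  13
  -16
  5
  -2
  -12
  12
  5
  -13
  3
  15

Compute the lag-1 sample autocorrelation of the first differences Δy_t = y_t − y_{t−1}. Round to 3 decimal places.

First differences Δy: 13, -29, 21, -7, -10, 24, -7, -18, 16, 12
Mean of differences = 1.5000
Numerator Σ(Δy_t−Δȳ)(Δy_{t+1}−Δȳ) = -1428.2500
Denominator Σ(Δy_t−Δȳ)² = 2926.5000
r_1(Δy) = -1428.2500 / 2926.5000 = -0.488

-0.488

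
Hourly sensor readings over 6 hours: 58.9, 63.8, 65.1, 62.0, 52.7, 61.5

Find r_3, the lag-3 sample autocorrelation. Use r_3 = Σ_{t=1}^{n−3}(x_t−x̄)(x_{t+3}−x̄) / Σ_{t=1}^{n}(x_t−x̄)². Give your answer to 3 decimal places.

Mean x̄ = (58.9 + 63.8 + 65.1 + 62.0 + 52.7 + 61.5)/6 = 60.6667
Deviations from mean: -1.7667, 3.1333, 4.4333, 1.3333, -7.9667, 0.8333
Σ(x_t−x̄)(x_{t+3}−x̄) = (-2.3556) + (-24.9622) + (3.6944) = -23.6233
Denominator Σ(x_t−x̄)² = 98.5333
r_3 = -23.6233 / 98.5333 = -0.240

-0.240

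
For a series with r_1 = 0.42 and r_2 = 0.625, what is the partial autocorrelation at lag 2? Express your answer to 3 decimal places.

φ_{22} = (r_2 − r_1²) / (1 − r_1²)
r_1² = (0.42)² = 0.1764
Numerator = 0.625 − 0.1764 = 0.4486; denominator = 1 − 0.1764 = 0.8236
φ_{22} = 0.4486 / 0.8236 = 0.545

0.545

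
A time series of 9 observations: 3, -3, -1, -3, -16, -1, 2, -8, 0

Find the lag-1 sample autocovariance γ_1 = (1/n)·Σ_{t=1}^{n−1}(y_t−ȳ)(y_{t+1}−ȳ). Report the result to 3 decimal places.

Mean ȳ = (3 − 3 − 1 − 3 − 16 − 1 + 2 − 8 + 0)/9 = -3.0000
Σ_{t=1}^{8}(y_t−ȳ)(y_{t+1}−ȳ) = -56.0000
γ_1 = -56.0000 / 9 = -6.222

-6.222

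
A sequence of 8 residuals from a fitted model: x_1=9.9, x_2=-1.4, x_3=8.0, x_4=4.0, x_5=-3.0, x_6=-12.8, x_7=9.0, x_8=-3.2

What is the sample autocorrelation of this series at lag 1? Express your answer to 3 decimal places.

-0.273

Mean x̄ = (9.9 − 1.4 + 8.0 + 4.0 − 3.0 − 12.8 + 9.0 − 3.2)/8 = 1.3125
Deviations from mean: 8.5875, -2.7125, 6.6875, 2.6875, -4.3125, -14.1125, 7.6875, -4.5125
Numerator Σ_{t=1}^{7}(x_t−x̄)(x_{t+1}−x̄) = -117.3702
Denominator Σ(x_t−x̄)² = 430.2688
r_1 = -117.3702 / 430.2688 = -0.273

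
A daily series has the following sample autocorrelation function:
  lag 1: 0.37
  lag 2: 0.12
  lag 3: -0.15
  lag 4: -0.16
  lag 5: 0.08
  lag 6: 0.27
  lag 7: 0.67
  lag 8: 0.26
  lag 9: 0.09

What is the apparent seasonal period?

7

The largest autocorrelation is r_7 = 0.67; the remaining lags stay at or below 0.37. The elevated value at lag 1 (0.37), dropping to 0.12 at lag 2, reflects decaying short-term dependence rather than seasonality.
The dominant spike at lag 7 indicates a seasonal period of 7.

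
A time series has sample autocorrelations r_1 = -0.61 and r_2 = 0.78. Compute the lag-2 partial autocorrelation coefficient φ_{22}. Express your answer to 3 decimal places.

0.650

φ_{22} = (r_2 − r_1²) / (1 − r_1²)
r_1² = (-0.61)² = 0.3721
Numerator = 0.78 − 0.3721 = 0.4079; denominator = 1 − 0.3721 = 0.6279
φ_{22} = 0.4079 / 0.6279 = 0.650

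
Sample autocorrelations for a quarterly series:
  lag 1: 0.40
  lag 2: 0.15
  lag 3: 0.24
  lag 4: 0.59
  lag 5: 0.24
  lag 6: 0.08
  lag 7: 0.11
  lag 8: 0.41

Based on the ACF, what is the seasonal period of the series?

4

The largest autocorrelation is r_4 = 0.59, with a weaker echo at lag 8 (0.41); the remaining lags stay at or below 0.40. The elevated value at lag 1 (0.40), dropping to 0.15 at lag 2, reflects decaying short-term dependence rather than seasonality.
The dominant spike at lag 4 indicates a seasonal period of 4.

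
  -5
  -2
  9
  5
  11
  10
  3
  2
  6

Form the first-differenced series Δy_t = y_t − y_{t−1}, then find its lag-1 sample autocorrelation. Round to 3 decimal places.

-0.164

First differences Δy: 3, 11, -4, 6, -1, -7, -1, 4
Mean of differences = 1.3750
Numerator Σ(Δy_t−Δȳ)(Δy_{t+1}−Δȳ) = -38.3906
Denominator Σ(Δy_t−Δȳ)² = 233.8750
r_1(Δy) = -38.3906 / 233.8750 = -0.164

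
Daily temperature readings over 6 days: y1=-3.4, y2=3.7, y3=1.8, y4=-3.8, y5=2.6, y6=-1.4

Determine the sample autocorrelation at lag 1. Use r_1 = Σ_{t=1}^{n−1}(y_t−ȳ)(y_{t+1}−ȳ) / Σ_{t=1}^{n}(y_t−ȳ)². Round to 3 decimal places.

Mean ȳ = (-3.4 + 3.7 + 1.8 − 3.8 + 2.6 − 1.4)/6 = -0.0833
Deviations from mean: -3.3167, 3.7833, 1.8833, -3.7167, 2.6833, -1.3167
Σ(y_t−ȳ)(y_{t+1}−ȳ) = (-12.5481) + (7.1253) + (-6.9997) + (-9.9731) + (-3.5331) = -25.9286
Denominator Σ(y_t−ȳ)² = 51.6083
r_1 = -25.9286 / 51.6083 = -0.502

-0.502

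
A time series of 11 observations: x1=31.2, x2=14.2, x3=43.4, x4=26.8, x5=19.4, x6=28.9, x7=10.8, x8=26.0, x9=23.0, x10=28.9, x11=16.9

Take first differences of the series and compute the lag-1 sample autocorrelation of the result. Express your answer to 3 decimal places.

First differences Δx: -17.0, 29.2, -16.6, -7.4, 9.5, -18.1, 15.2, -3.0, 5.9, -12.0
Mean of differences = -1.4300
Numerator Σ(Δx_t−Δx̄)(Δx_{t+1}−Δx̄) = -1490.7739
Denominator Σ(Δx_t−Δx̄)² = 2288.2210
r_1(Δx) = -1490.7739 / 2288.2210 = -0.651

-0.651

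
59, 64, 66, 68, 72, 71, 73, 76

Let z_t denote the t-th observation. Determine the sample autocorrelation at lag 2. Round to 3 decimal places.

Mean z̄ = (59 + 64 + 66 + 68 + 72 + 71 + 73 + 76)/8 = 68.6250
Deviations from mean: -9.6250, -4.6250, -2.6250, -0.6250, 3.3750, 2.3750, 4.3750, 7.3750
Σ(z_t−z̄)(z_{t+2}−z̄) = (25.2656) + (2.8906) + (-8.8594) + (-1.4844) + (14.7656) + (17.5156) = 50.0938
Denominator Σ(z_t−z̄)² = 211.8750
r_2 = 50.0938 / 211.8750 = 0.236

0.236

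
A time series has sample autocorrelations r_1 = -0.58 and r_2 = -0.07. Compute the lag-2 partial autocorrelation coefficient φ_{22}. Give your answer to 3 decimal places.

φ_{22} = (r_2 − r_1²) / (1 − r_1²)
r_1² = (-0.58)² = 0.3364
Numerator = -0.07 − 0.3364 = -0.4064; denominator = 1 − 0.3364 = 0.6636
φ_{22} = -0.4064 / 0.6636 = -0.612

-0.612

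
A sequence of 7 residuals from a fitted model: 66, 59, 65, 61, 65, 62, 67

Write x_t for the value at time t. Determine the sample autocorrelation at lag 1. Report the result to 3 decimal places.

-0.631

Mean x̄ = (66 + 59 + 65 + 61 + 65 + 62 + 67)/7 = 63.5714
Deviations from mean: 2.4286, -4.5714, 1.4286, -2.5714, 1.4286, -1.5714, 3.4286
Σ(x_t−x̄)(x_{t+1}−x̄) = (-11.1020) + (-6.5306) + (-3.6735) + (-3.6735) + (-2.2449) + (-5.3878) = -32.6122
Denominator Σ(x_t−x̄)² = 51.7143
r_1 = -32.6122 / 51.7143 = -0.631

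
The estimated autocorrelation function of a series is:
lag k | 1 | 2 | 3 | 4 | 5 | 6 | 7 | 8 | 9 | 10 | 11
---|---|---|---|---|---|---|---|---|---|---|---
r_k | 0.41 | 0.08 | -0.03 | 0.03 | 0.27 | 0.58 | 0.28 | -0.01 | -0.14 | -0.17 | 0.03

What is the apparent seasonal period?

The largest autocorrelation is r_6 = 0.58; the remaining lags stay at or below 0.41. The elevated value at lag 1 (0.41), dropping to 0.08 at lag 2, reflects decaying short-term dependence rather than seasonality.
The dominant spike at lag 6 indicates a seasonal period of 6.

6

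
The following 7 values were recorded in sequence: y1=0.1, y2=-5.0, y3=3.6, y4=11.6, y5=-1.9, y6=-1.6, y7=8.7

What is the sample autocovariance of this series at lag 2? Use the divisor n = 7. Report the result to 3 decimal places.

-19.832

Mean ȳ = (0.1 − 5.0 + 3.6 + 11.6 − 1.9 − 1.6 + 8.7)/7 = 2.2143
Σ_{t=1}^{5}(y_t−ȳ)(y_{t+2}−ȳ) = -138.8261
γ_2 = -138.8261 / 7 = -19.832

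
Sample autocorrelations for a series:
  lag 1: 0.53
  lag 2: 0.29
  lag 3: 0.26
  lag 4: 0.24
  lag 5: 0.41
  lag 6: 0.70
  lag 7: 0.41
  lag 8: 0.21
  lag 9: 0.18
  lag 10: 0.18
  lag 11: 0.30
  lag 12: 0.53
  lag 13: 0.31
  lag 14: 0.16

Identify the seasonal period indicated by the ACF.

The largest autocorrelation is r_6 = 0.70; the remaining lags stay at or below 0.53. The elevated value at lag 1 (0.53), dropping to 0.29 at lag 2, reflects decaying short-term dependence rather than seasonality.
The dominant spike at lag 6 indicates a seasonal period of 6.

6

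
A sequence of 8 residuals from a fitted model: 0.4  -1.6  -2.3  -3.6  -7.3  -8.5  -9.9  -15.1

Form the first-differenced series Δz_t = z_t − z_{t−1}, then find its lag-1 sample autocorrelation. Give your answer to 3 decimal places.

First differences Δz: -2.0, -0.7, -1.3, -3.7, -1.2, -1.4, -5.2
Mean of differences = -2.2143
Numerator Σ(Δz_t−Δz̄)(Δz_{t+1}−Δz̄) = -2.7616
Denominator Σ(Δz_t−Δz̄)² = 15.9886
r_1(Δz) = -2.7616 / 15.9886 = -0.173

-0.173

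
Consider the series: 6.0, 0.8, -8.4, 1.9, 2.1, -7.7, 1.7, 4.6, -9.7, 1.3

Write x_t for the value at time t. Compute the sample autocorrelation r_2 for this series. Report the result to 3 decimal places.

Mean x̄ = (6.0 + 0.8 − 8.4 + 1.9 + 2.1 − 7.7 + 1.7 + 4.6 − 9.7 + 1.3)/10 = -0.7400
Numerator Σ_{t=1}^{8}(x_t−x̄)(x_{t+2}−x̄) = -128.8972
Denominator Σ(x_t−x̄)² = 288.8640
r_2 = -128.8972 / 288.8640 = -0.446

-0.446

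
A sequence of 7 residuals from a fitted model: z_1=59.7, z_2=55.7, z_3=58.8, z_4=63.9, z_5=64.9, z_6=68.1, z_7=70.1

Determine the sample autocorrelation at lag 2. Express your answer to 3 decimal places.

0.107

Mean z̄ = (59.7 + 55.7 + 58.8 + 63.9 + 64.9 + 68.1 + 70.1)/7 = 63.0286
Deviations from mean: -3.3286, -7.3286, -4.2286, 0.8714, 1.8714, 5.0714, 7.0714
Σ(z_t−z̄)(z_{t+2}−z̄) = (14.0751) + (-6.3863) + (-7.9135) + (4.4194) + (13.2337) = 17.4284
Denominator Σ(z_t−z̄)² = 162.6543
r_2 = 17.4284 / 162.6543 = 0.107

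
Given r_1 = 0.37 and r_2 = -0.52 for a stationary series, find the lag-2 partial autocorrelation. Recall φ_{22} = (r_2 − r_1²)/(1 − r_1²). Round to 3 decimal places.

φ_{22} = (r_2 − r_1²) / (1 − r_1²)
r_1² = (0.37)² = 0.1369
Numerator = -0.52 − 0.1369 = -0.6569; denominator = 1 − 0.1369 = 0.8631
φ_{22} = -0.6569 / 0.8631 = -0.761

-0.761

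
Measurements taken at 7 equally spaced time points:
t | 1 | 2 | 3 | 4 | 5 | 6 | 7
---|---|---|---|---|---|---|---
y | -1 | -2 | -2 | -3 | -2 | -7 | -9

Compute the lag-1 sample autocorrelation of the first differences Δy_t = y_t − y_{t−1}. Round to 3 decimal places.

-0.208

First differences Δy: -1, 0, -1, 1, -5, -2
Mean of differences = -1.3333
Numerator Σ(Δy_t−Δȳ)(Δy_{t+1}−Δȳ) = -4.4444
Denominator Σ(Δy_t−Δȳ)² = 21.3333
r_1(Δy) = -4.4444 / 21.3333 = -0.208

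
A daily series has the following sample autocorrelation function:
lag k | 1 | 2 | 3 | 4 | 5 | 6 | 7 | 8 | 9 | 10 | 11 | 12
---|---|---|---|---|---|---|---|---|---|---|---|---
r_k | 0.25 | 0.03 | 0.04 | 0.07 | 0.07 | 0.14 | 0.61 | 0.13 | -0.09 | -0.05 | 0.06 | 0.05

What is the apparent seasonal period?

The largest autocorrelation is r_7 = 0.61; the remaining lags stay at or below 0.25. The elevated value at lag 1 (0.25), dropping to 0.03 at lag 2, reflects decaying short-term dependence rather than seasonality.
The dominant spike at lag 7 indicates a seasonal period of 7.

7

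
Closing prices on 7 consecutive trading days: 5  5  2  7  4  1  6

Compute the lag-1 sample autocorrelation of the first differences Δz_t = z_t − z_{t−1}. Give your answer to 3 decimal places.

First differences Δz: 0, -3, 5, -3, -3, 5
Mean of differences = 0.1667
Numerator Σ(Δz_t−Δz̄)(Δz_{t+1}−Δz̄) = -35.3611
Denominator Σ(Δz_t−Δz̄)² = 76.8333
r_1(Δz) = -35.3611 / 76.8333 = -0.460

-0.460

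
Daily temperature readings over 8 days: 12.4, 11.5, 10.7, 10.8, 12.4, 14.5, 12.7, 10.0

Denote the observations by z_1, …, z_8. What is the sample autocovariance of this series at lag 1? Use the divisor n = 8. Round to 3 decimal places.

0.367

Mean z̄ = (12.4 + 11.5 + 10.7 + 10.8 + 12.4 + 14.5 + 12.7 + 10.0)/8 = 11.8750
Deviations: 0.5250, -0.3750, -1.1750, -1.0750, 0.5250, 2.6250, 0.8250, -1.8750
Σ_{t=1}^{7}(z_t−z̄)(z_{t+1}−z̄) = 2.9394
γ_1 = 2.9394 / 8 = 0.367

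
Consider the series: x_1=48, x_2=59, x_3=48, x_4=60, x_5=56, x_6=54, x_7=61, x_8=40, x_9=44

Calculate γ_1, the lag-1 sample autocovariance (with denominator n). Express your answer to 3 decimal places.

Mean x̄ = (48 + 59 + 48 + 60 + 56 + 54 + 61 + 40 + 44)/9 = 52.2222
Σ_{t=1}^{8}(x_t−x̄)(x_{t+1}−x̄) = -45.1605
γ_1 = -45.1605 / 9 = -5.018

-5.018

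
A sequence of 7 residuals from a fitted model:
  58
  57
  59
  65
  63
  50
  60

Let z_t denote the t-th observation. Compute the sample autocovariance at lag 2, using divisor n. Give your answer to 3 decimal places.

Mean z̄ = (58 + 57 + 59 + 65 + 63 + 50 + 60)/7 = 58.8571
Deviations: -0.8571, -1.8571, 0.1429, 6.1429, 4.1429, -8.8571, 1.1429
Σ_{t=1}^{5}(z_t−z̄)(z_{t+2}−z̄) = -60.6122
γ_2 = -60.6122 / 7 = -8.659

-8.659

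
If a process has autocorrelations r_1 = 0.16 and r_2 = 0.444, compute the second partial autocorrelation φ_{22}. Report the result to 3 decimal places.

φ_{22} = (r_2 − r_1²) / (1 − r_1²)
r_1² = (0.16)² = 0.0256
Numerator = 0.444 − 0.0256 = 0.4184; denominator = 1 − 0.0256 = 0.9744
φ_{22} = 0.4184 / 0.9744 = 0.429

0.429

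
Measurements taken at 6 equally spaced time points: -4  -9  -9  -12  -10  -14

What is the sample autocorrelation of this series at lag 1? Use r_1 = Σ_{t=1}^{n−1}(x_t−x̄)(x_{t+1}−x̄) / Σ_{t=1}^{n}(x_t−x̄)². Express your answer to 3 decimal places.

Mean x̄ = (-4 − 9 − 9 − 12 − 10 − 14)/6 = -9.6667
Deviations from mean: 5.6667, 0.6667, 0.6667, -2.3333, -0.3333, -4.3333
Σ(x_t−x̄)(x_{t+1}−x̄) = (3.7778) + (0.4444) + (-1.5556) + (0.7778) + (1.4444) = 4.8889
Denominator Σ(x_t−x̄)² = 57.3333
r_1 = 4.8889 / 57.3333 = 0.085

0.085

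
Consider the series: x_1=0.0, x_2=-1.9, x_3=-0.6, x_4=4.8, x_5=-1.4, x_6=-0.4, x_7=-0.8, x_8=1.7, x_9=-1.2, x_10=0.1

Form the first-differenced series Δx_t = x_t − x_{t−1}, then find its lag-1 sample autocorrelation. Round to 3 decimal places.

First differences Δx: -1.9, 1.3, 5.4, -6.2, 1.0, -0.4, 2.5, -2.9, 1.3
Mean of differences = 0.0111
Numerator Σ(Δx_t−Δx̄)(Δx_{t+1}−Δx̄) = -47.5579
Denominator Σ(Δx_t−Δx̄)² = 90.4089
r_1(Δx) = -47.5579 / 90.4089 = -0.526

-0.526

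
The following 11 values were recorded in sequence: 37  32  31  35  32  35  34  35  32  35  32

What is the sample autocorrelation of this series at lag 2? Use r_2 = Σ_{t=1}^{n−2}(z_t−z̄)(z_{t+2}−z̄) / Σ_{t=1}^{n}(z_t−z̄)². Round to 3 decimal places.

0.008

Mean z̄ = (37 + 32 + 31 + 35 + 32 + 35 + 34 + 35 + 32 + 35 + 32)/11 = 33.6364
Numerator Σ_{t=1}^{9}(z_t−z̄)(z_{t+2}−z̄) = 0.2810
Denominator Σ(z_t−z̄)² = 36.5455
r_2 = 0.2810 / 36.5455 = 0.008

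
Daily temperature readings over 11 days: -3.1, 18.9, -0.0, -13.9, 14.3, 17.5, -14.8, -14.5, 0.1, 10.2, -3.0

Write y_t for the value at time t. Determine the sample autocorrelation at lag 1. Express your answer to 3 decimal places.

Mean ȳ = (-3.1 + 18.9 − 0.0 − 13.9 + 14.3 + 17.5 − 14.8 − 14.5 + 0.1 + 10.2 − 3.0)/11 = 1.0636
Numerator Σ_{t=1}^{10}(y_t−ȳ)(y_{t+1}−ȳ) = -102.6040
Denominator Σ(y_t−ȳ)² = 1600.6655
r_1 = -102.6040 / 1600.6655 = -0.064

-0.064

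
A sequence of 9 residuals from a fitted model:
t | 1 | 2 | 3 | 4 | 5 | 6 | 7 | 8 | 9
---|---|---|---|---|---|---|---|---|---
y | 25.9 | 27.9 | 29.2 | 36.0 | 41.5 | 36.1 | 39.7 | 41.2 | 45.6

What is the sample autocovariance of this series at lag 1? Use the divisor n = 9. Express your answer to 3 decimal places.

Mean ȳ = (25.9 + 27.9 + 29.2 + 36.0 + 41.5 + 36.1 + 39.7 + 41.2 + 45.6)/9 = 35.9000
Σ_{t=1}^{8}(y_t−ȳ)(y_{t+1}−ȳ) = 206.9200
γ_1 = 206.9200 / 9 = 22.991

22.991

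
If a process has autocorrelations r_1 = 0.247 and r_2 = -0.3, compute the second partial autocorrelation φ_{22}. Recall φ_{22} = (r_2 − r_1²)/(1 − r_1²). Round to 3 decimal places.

-0.384

φ_{22} = (r_2 − r_1²) / (1 − r_1²)
r_1² = (0.247)² = 0.061009
Numerator = -0.3 − 0.0610 = -0.3610; denominator = 1 − 0.0610 = 0.9390
φ_{22} = -0.3610 / 0.9390 = -0.384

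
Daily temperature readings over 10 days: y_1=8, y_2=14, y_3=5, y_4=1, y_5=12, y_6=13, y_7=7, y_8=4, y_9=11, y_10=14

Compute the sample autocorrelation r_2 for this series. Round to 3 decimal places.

Mean ȳ = (8 + 14 + 5 + 1 + 12 + 13 + 7 + 4 + 11 + 14)/10 = 8.9000
Numerator Σ_{t=1}^{8}(y_t−ȳ)(y_{t+2}−ȳ) = -136.2200
Denominator Σ(y_t−ȳ)² = 188.9000
r_2 = -136.2200 / 188.9000 = -0.721

-0.721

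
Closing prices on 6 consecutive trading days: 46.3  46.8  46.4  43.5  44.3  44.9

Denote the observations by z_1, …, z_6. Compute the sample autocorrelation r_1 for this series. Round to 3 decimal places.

Mean z̄ = (46.3 + 46.8 + 46.4 + 43.5 + 44.3 + 44.9)/6 = 45.3667
Deviations from mean: 0.9333, 1.4333, 1.0333, -1.8667, -1.0667, -0.4667
Σ(z_t−z̄)(z_{t+1}−z̄) = (1.3378) + (1.4811) + (-1.9289) + (1.9911) + (0.4978) = 3.3789
Denominator Σ(z_t−z̄)² = 8.8333
r_1 = 3.3789 / 8.8333 = 0.383

0.383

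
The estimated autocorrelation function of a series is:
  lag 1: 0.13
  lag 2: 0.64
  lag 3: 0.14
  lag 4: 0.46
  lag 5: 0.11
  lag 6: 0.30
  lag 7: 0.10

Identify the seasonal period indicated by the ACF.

The largest autocorrelation is r_2 = 0.64, with weaker echoes at lags 4 (0.46) and 6 (0.30); the remaining lags stay at or below 0.14.
The dominant spike at lag 2 indicates a seasonal period of 2.

2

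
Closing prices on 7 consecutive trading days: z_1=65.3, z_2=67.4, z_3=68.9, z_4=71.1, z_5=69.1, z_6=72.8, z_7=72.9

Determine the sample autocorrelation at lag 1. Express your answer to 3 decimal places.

Mean z̄ = (65.3 + 67.4 + 68.9 + 71.1 + 69.1 + 72.8 + 72.9)/7 = 69.6429
Deviations from mean: -4.3429, -2.2429, -0.7429, 1.4571, -0.5429, 3.1571, 3.2571
Σ(z_t−z̄)(z_{t+1}−z̄) = (9.7404) + (1.6661) + (-1.0824) + (-0.7910) + (-1.7139) + (10.2833) = 18.1024
Denominator Σ(z_t−z̄)² = 47.4371
r_1 = 18.1024 / 47.4371 = 0.382

0.382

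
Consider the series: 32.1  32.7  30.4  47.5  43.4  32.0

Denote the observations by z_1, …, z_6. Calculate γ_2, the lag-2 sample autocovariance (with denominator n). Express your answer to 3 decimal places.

-17.643

Mean z̄ = (32.1 + 32.7 + 30.4 + 47.5 + 43.4 + 32.0)/6 = 36.3500
Σ_{t=1}^{4}(z_t−z̄)(z_{t+2}−z̄) = -105.8600
γ_2 = -105.8600 / 6 = -17.643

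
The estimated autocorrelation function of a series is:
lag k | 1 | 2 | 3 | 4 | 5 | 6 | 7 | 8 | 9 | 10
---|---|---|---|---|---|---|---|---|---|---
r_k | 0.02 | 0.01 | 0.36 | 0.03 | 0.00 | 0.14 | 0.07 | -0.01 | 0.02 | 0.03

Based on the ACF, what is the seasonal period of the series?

The largest autocorrelation is r_3 = 0.36; the remaining lags stay at or below 0.14.
The dominant spike at lag 3 indicates a seasonal period of 3.

3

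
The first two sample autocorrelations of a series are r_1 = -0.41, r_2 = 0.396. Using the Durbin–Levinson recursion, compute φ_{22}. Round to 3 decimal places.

0.274

φ_{22} = (r_2 − r_1²) / (1 − r_1²)
r_1² = (-0.41)² = 0.1681
Numerator = 0.396 − 0.1681 = 0.2279; denominator = 1 − 0.1681 = 0.8319
φ_{22} = 0.2279 / 0.8319 = 0.274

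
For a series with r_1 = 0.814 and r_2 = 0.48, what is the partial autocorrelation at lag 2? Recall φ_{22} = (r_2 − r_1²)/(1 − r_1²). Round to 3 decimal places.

-0.541

φ_{22} = (r_2 − r_1²) / (1 − r_1²)
r_1² = (0.814)² = 0.662596
Numerator = 0.48 − 0.6626 = -0.1826; denominator = 1 − 0.6626 = 0.3374
φ_{22} = -0.1826 / 0.3374 = -0.541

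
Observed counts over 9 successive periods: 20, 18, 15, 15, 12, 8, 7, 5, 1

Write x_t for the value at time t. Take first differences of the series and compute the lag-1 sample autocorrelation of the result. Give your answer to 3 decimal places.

First differences Δx: -2, -3, 0, -3, -4, -1, -2, -4
Mean of differences = -2.3750
Numerator Σ(Δx_t−Δx̄)(Δx_{t+1}−Δx̄) = -4.5156
Denominator Σ(Δx_t−Δx̄)² = 13.8750
r_1(Δx) = -4.5156 / 13.8750 = -0.325

-0.325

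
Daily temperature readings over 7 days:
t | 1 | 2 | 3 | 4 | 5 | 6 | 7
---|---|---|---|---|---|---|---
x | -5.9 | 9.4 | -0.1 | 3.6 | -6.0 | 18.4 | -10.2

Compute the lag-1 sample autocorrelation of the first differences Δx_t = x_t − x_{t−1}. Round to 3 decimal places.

First differences Δx: 15.3, -9.5, 3.7, -9.6, 24.4, -28.6
Mean of differences = -0.7167
Numerator Σ(Δx_t−Δx̄)(Δx_{t+1}−Δx̄) = -1142.1636
Denominator Σ(Δx_t−Δx̄)² = 1840.4283
r_1(Δx) = -1142.1636 / 1840.4283 = -0.621

-0.621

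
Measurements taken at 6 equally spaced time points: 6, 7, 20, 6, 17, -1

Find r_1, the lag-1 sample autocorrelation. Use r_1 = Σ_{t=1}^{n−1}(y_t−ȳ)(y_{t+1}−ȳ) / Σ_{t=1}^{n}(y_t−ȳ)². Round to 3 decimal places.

-0.506

Mean ȳ = (6 + 7 + 20 + 6 + 17 − 1)/6 = 9.1667
Deviations from mean: -3.1667, -2.1667, 10.8333, -3.1667, 7.8333, -10.1667
Numerator Σ_{t=1}^{5}(y_t−ȳ)(y_{t+1}−ȳ) = -155.3611
Denominator Σ(y_t−ȳ)² = 306.8333
r_1 = -155.3611 / 306.8333 = -0.506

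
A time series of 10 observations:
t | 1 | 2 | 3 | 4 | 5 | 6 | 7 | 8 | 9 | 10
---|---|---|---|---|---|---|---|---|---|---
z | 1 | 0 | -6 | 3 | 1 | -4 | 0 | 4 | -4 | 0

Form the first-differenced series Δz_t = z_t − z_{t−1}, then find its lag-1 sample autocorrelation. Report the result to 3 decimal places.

-0.481

First differences Δz: -1, -6, 9, -2, -5, 4, 4, -8, 4
Mean of differences = -0.1111
Numerator Σ(Δz_t−Δz̄)(Δz_{t+1}−Δz̄) = -124.4568
Denominator Σ(Δz_t−Δz̄)² = 258.8889
r_1(Δz) = -124.4568 / 258.8889 = -0.481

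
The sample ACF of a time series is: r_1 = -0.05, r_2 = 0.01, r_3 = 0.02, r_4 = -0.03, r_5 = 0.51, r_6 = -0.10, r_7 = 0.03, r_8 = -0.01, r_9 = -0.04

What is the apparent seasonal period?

The largest autocorrelation is r_5 = 0.51; the remaining lags stay at or below 0.03.
The dominant spike at lag 5 indicates a seasonal period of 5.

5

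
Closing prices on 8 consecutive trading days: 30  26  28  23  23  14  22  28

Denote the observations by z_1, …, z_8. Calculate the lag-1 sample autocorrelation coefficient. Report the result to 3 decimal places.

0.231

Mean z̄ = (30 + 26 + 28 + 23 + 23 + 14 + 22 + 28)/8 = 24.2500
Deviations from mean: 5.7500, 1.7500, 3.7500, -1.2500, -1.2500, -10.2500, -2.2500, 3.7500
Σ(z_t−z̄)(z_{t+1}−z̄) = (10.0625) + (6.5625) + (-4.6875) + (1.5625) + (12.8125) + (23.0625) + (-8.4375) = 40.9375
Denominator Σ(z_t−z̄)² = 177.5000
r_1 = 40.9375 / 177.5000 = 0.231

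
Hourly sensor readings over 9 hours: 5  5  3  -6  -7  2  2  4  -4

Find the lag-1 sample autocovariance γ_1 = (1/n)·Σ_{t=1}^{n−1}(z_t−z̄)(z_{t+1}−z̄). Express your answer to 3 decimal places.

4.941

Mean z̄ = (5 + 5 + 3 − 6 − 7 + 2 + 2 + 4 − 4)/9 = 0.4444
Σ_{t=1}^{8}(z_t−z̄)(z_{t+1}−z̄) = 44.4691
γ_1 = 44.4691 / 9 = 4.941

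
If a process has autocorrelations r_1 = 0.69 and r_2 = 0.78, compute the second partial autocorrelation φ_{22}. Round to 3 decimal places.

φ_{22} = (r_2 − r_1²) / (1 − r_1²)
r_1² = (0.69)² = 0.4761
Numerator = 0.78 − 0.4761 = 0.3039; denominator = 1 − 0.4761 = 0.5239
φ_{22} = 0.3039 / 0.5239 = 0.580

0.580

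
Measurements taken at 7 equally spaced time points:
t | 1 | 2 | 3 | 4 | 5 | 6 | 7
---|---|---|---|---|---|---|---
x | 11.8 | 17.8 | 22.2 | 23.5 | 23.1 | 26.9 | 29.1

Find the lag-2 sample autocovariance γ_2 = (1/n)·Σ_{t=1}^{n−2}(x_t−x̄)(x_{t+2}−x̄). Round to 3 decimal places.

Mean x̄ = (11.8 + 17.8 + 22.2 + 23.5 + 23.1 + 26.9 + 29.1)/7 = 22.0571
Deviations: -10.2571, -4.2571, 0.1429, 1.4429, 1.0429, 4.8429, 7.0429
Σ_{t=1}^{5}(x_t−x̄)(x_{t+2}−x̄) = 6.8735
γ_2 = 6.8735 / 7 = 0.982

0.982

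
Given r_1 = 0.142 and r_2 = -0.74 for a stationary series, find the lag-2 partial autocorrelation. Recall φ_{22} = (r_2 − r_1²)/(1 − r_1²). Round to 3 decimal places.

-0.776

φ_{22} = (r_2 − r_1²) / (1 − r_1²)
r_1² = (0.142)² = 0.020164
Numerator = -0.74 − 0.0202 = -0.7602; denominator = 1 − 0.0202 = 0.9798
φ_{22} = -0.7602 / 0.9798 = -0.776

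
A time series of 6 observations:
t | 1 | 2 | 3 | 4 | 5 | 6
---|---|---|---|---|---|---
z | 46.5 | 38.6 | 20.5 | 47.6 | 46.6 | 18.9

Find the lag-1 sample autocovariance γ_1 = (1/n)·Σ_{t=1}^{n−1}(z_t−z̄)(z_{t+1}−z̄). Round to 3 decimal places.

Mean z̄ = (46.5 + 38.6 + 20.5 + 47.6 + 46.6 + 18.9)/6 = 36.4500
Deviations: 10.0500, 2.1500, -15.9500, 11.1500, 10.1500, -17.5500
Σ_{t=1}^{5}(z_t−z̄)(z_{t+1}−z̄) = -255.4875
γ_1 = -255.4875 / 6 = -42.581

-42.581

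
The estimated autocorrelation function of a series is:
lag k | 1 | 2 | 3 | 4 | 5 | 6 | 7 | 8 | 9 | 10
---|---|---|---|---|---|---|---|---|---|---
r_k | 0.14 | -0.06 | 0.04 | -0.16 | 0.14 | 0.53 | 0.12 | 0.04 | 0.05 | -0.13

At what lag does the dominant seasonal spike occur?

The largest autocorrelation is r_6 = 0.53; the remaining lags stay at or below 0.14.
The dominant spike at lag 6 indicates a seasonal period of 6.

6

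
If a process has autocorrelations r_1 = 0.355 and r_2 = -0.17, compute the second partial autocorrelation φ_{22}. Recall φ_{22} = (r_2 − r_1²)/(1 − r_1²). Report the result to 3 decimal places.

-0.339

φ_{22} = (r_2 − r_1²) / (1 − r_1²)
r_1² = (0.355)² = 0.126025
Numerator = -0.17 − 0.1260 = -0.2960; denominator = 1 − 0.1260 = 0.8740
φ_{22} = -0.2960 / 0.8740 = -0.339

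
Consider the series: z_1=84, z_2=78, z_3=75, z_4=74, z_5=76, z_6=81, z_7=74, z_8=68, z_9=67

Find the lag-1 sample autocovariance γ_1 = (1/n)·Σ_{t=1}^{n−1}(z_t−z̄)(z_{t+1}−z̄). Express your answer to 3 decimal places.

Mean z̄ = (84 + 78 + 75 + 74 + 76 + 81 + 74 + 68 + 67)/9 = 75.2222
Σ_{t=1}^{8}(z_t−z̄)(z_{t+1}−z̄) = 88.7284
γ_1 = 88.7284 / 9 = 9.859

9.859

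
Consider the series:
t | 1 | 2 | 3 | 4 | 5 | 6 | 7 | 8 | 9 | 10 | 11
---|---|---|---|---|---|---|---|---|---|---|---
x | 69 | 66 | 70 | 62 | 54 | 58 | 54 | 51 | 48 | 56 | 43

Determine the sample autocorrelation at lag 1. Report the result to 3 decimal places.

0.482

Mean x̄ = (69 + 66 + 70 + 62 + 54 + 58 + 54 + 51 + 48 + 56 + 43)/11 = 57.3636
Numerator Σ_{t=1}^{10}(x_t−x̄)(x_{t+1}−x̄) = 361.6860
Denominator Σ(x_t−x̄)² = 750.5455
r_1 = 361.6860 / 750.5455 = 0.482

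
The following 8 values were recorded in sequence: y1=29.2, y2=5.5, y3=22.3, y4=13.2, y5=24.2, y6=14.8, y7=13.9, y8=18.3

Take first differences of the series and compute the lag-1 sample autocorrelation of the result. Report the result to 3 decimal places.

First differences Δy: -23.7, 16.8, -9.1, 11.0, -9.4, -0.9, 4.4
Mean of differences = -1.5571
Numerator Σ(Δy_t−Δȳ)(Δy_{t+1}−Δȳ) = -739.3847
Denominator Σ(Δy_t−Δȳ)² = 1139.2971
r_1(Δy) = -739.3847 / 1139.2971 = -0.649

-0.649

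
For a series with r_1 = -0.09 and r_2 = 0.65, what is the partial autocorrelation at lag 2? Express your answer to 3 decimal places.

0.647

φ_{22} = (r_2 − r_1²) / (1 − r_1²)
r_1² = (-0.09)² = 0.0081
Numerator = 0.65 − 0.0081 = 0.6419; denominator = 1 − 0.0081 = 0.9919
φ_{22} = 0.6419 / 0.9919 = 0.647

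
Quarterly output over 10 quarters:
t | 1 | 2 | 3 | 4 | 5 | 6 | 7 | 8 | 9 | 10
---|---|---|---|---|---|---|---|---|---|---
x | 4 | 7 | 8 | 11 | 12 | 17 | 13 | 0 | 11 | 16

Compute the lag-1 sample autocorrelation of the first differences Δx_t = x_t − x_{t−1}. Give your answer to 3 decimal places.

-0.136

First differences Δx: 3, 1, 3, 1, 5, -4, -13, 11, 5
Mean of differences = 1.3333
Numerator Σ(Δx_t−Δx̄)(Δx_{t+1}−Δx̄) = -49.1111
Denominator Σ(Δx_t−Δx̄)² = 360.0000
r_1(Δx) = -49.1111 / 360.0000 = -0.136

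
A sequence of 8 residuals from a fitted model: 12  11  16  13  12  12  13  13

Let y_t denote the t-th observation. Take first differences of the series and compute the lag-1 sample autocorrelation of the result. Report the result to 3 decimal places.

First differences Δy: -1, 5, -3, -1, 0, 1, 0
Mean of differences = 0.1429
Numerator Σ(Δy_t−Δȳ)(Δy_{t+1}−Δȳ) = -17.3061
Denominator Σ(Δy_t−Δȳ)² = 36.8571
r_1(Δy) = -17.3061 / 36.8571 = -0.470

-0.470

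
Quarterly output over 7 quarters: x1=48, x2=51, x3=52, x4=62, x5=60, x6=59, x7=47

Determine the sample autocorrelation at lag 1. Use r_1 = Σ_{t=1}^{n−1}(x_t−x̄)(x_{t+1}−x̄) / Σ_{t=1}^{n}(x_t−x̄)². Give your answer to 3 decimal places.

0.220

Mean x̄ = (48 + 51 + 52 + 62 + 60 + 59 + 47)/7 = 54.1429
Deviations from mean: -6.1429, -3.1429, -2.1429, 7.8571, 5.8571, 4.8571, -7.1429
Σ(x_t−x̄)(x_{t+1}−x̄) = (19.3061) + (6.7347) + (-16.8367) + (46.0204) + (28.4490) + (-34.6939) = 48.9796
Denominator Σ(x_t−x̄)² = 222.8571
r_1 = 48.9796 / 222.8571 = 0.220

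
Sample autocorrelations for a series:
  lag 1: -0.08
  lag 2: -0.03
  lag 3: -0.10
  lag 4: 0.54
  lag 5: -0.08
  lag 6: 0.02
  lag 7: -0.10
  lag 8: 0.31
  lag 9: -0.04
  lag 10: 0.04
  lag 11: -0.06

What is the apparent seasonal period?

4

The largest autocorrelation is r_4 = 0.54, with a weaker echo at lag 8 (0.31); the remaining lags stay at or below 0.04.
The dominant spike at lag 4 indicates a seasonal period of 4.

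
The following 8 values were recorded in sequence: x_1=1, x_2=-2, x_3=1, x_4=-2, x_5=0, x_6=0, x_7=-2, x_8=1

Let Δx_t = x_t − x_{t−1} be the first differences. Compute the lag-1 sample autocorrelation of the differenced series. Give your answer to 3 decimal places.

First differences Δx: -3, 3, -3, 2, 0, -2, 3
Mean of differences = 0.0000
Numerator Σ(Δx_t−Δx̄)(Δx_{t+1}−Δx̄) = -30.0000
Denominator Σ(Δx_t−Δx̄)² = 44.0000
r_1(Δx) = -30.0000 / 44.0000 = -0.682

-0.682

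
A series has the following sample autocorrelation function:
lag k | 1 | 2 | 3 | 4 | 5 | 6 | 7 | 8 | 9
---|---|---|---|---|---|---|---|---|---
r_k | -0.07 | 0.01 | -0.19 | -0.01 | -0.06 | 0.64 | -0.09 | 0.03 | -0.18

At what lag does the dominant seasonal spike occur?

6

The largest autocorrelation is r_6 = 0.64; the remaining lags stay at or below 0.03.
The dominant spike at lag 6 indicates a seasonal period of 6.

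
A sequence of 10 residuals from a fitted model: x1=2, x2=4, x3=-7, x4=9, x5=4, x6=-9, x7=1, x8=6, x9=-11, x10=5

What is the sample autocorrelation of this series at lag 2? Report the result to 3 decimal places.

Mean x̄ = (2 + 4 − 7 + 9 + 4 − 9 + 1 + 6 − 11 + 5)/10 = 0.4000
Numerator Σ_{t=1}^{8}(x_t−x̄)(x_{t+2}−x̄) = -119.9200
Denominator Σ(x_t−x̄)² = 428.4000
r_2 = -119.9200 / 428.4000 = -0.280

-0.280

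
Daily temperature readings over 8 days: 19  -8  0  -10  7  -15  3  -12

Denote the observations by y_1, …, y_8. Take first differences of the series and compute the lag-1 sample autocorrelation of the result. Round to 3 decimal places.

-0.711

First differences Δy: -27, 8, -10, 17, -22, 18, -15
Mean of differences = -4.4286
Numerator Σ(Δy_t−Δȳ)(Δy_{t+1}−Δȳ) = -1476.8980
Denominator Σ(Δy_t−Δȳ)² = 2077.7143
r_1(Δy) = -1476.8980 / 2077.7143 = -0.711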